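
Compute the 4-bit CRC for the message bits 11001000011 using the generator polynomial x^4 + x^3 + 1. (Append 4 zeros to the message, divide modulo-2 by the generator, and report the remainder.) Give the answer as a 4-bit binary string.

Append 4 zeros: 110010000110000. Divide by 11001 (XOR where the leading bit is 1):
  pos 0: 11001 XOR 11001 = 00000
  pos 9: 11000 XOR 11001 = 00001
Remainder (last 4 bits) = 0010. This is the CRC / FCS.

0010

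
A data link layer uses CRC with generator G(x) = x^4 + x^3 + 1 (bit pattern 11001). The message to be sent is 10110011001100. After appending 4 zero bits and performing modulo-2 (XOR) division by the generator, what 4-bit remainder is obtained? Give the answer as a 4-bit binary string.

Append 4 zeros: 101100110011000000. Divide by 11001 (XOR where the leading bit is 1):
  pos 0: 10110 XOR 11001 = 01111
  pos 1: 11110 XOR 11001 = 00111
  pos 3: 11111 XOR 11001 = 00110
  pos 5: 11000 XOR 11001 = 00001
  pos 9: 11100 XOR 11001 = 00101
  pos 11: 10100 XOR 11001 = 01101
  pos 12: 11010 XOR 11001 = 00011
Remainder (last 4 bits) = 0110. This is the CRC / FCS.

0110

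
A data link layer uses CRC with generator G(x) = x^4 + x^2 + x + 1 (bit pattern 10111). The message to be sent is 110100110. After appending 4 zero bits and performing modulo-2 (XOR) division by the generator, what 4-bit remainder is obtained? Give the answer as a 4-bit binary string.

Append 4 zeros: 1101001100000. Divide by 10111 (XOR where the leading bit is 1):
  pos 0: 11010 XOR 10111 = 01101
  pos 1: 11010 XOR 10111 = 01101
  pos 2: 11011 XOR 10111 = 01100
  pos 3: 11001 XOR 10111 = 01110
  pos 4: 11100 XOR 10111 = 01011
  pos 5: 10110 XOR 10111 = 00001
Remainder (last 4 bits) = 1000. This is the CRC / FCS.

1000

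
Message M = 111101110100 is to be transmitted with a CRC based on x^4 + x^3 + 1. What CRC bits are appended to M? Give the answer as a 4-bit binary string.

Append 4 zeros: 1111011101000000. Divide by 11001 (XOR where the leading bit is 1):
  pos 0: 11110 XOR 11001 = 00111
  pos 2: 11111 XOR 11001 = 00110
  pos 4: 11010 XOR 11001 = 00011
  pos 7: 11100 XOR 11001 = 00101
  pos 9: 10100 XOR 11001 = 01101
  pos 10: 11010 XOR 11001 = 00011
Remainder (last 4 bits) = 0110. This is the CRC / FCS.

0110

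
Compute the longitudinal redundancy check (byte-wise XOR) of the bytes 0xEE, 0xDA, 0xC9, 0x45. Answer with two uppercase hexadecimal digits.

B8

XOR the bytes together:
  start with 0xEE
  0xEE ⊕ 0xDA = 0x34
  0x34 ⊕ 0xC9 = 0xFD
  0xFD ⊕ 0x45 = 0xB8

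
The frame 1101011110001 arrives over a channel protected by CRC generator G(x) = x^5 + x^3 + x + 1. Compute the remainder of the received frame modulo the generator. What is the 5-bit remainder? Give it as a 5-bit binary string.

00000

Modulo-2 division of 1101011110001 by 101011:
  pos 0: 110101 XOR 101011 = 011110
  pos 1: 111101 XOR 101011 = 010110
  pos 2: 101101 XOR 101011 = 000110
  pos 5: 110100 XOR 101011 = 011111
  pos 6: 111110 XOR 101011 = 010101
  pos 7: 101011 XOR 101011 = 000000
Remainder = 00000 (zero — the frame passes the CRC check).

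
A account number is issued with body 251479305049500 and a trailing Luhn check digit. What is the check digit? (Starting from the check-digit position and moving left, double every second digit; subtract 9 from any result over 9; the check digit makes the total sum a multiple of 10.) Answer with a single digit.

Partial digits right→left: 0 0 5 9 4 0 5 0 3 9 7 4 1 5 2
Double every second digit counting from the check-digit position (so the 1st, 3rd, 5th, ... of the partial from the right).
  doubled (with −9 where >9): 0 1 8 1 6 5 2 4 → sum 27
  kept as-is: 0 9 0 0 9 4 5 → sum 27
Total = 27 + 27 = 54.
Check digit = (10 − (54 mod 10)) mod 10 = 6.

6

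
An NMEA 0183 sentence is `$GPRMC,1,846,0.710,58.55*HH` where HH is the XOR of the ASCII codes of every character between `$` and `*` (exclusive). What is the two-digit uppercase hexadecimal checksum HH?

XOR the ASCII codes of the payload characters:
  'G' = 0x47 → acc = 0x47
  'P' = 0x50 → acc = 0x17
  'R' = 0x52 → acc = 0x45
  'M' = 0x4D → acc = 0x08
  'C' = 0x43 → acc = 0x4B
  ',' = 0x2C → acc = 0x67
  '1' = 0x31 → acc = 0x56
  ',' = 0x2C → acc = 0x7A
  '8' = 0x38 → acc = 0x42
  '4' = 0x34 → acc = 0x76
  '6' = 0x36 → acc = 0x40
  ',' = 0x2C → acc = 0x6C
  '0' = 0x30 → acc = 0x5C
  '.' = 0x2E → acc = 0x72
  '7' = 0x37 → acc = 0x45
  '1' = 0x31 → acc = 0x74
  '0' = 0x30 → acc = 0x44
  ',' = 0x2C → acc = 0x68
  '5' = 0x35 → acc = 0x5D
  '8' = 0x38 → acc = 0x65
  '.' = 0x2E → acc = 0x4B
  '5' = 0x35 → acc = 0x7E
  '5' = 0x35 → acc = 0x4B
Checksum = 0x4B.

4B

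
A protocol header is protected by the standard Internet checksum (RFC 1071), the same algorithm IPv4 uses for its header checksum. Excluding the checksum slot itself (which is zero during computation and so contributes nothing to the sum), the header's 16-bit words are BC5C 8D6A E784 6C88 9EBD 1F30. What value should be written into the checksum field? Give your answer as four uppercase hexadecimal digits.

One's-complement addition (fold any carry out of bit 15 back into bit 0):
  0xBC5C + 0x8D6A = 0x149C6 → wrap carry → 0x49C7
  0x49C7 + 0xE784 = 0x1314B → wrap carry → 0x314C
  0x314C + 0x6C88 = 0x09DD4
  0x9DD4 + 0x9EBD = 0x13C91 → wrap carry → 0x3C92
  0x3C92 + 0x1F30 = 0x05BC2
One's-complement sum = 0x5BC2.
Checksum = ~0x5BC2 & 0xFFFF = 0xA43D.

A43D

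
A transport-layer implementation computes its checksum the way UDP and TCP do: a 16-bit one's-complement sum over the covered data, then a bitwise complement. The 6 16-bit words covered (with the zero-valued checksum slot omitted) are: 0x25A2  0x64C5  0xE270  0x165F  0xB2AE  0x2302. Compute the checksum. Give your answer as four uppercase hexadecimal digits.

One's-complement addition (fold any carry out of bit 15 back into bit 0):
  0x25A2 + 0x64C5 = 0x08A67
  0x8A67 + 0xE270 = 0x16CD7 → wrap carry → 0x6CD8
  0x6CD8 + 0x165F = 0x08337
  0x8337 + 0xB2AE = 0x135E5 → wrap carry → 0x35E6
  0x35E6 + 0x2302 = 0x058E8
One's-complement sum = 0x58E8.
Checksum = ~0x58E8 & 0xFFFF = 0xA717.

A717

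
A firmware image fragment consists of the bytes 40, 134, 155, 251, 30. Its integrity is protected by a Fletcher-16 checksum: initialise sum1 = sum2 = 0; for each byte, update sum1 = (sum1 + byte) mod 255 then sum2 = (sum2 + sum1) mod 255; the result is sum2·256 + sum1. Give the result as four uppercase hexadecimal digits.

Running sums (mod 255):
  after byte 0 (40): sum1=40, sum2=40
  after byte 1 (134): sum1=174, sum2=214
  after byte 2 (155): sum1=74, sum2=33
  after byte 3 (251): sum1=70, sum2=103
  after byte 4 (30): sum1=100, sum2=203
Checksum = sum2·256 + sum1 = 203·256 + 100 = 52068 = 0xCB64.

CB64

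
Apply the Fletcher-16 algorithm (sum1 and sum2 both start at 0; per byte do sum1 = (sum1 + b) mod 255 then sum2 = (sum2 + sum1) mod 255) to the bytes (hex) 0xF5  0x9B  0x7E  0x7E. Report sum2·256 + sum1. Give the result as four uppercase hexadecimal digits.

268E

Running sums (mod 255):
  after byte 0 (0xF5): sum1=245, sum2=245
  after byte 1 (0x9B): sum1=145, sum2=135
  after byte 2 (0x7E): sum1=16, sum2=151
  after byte 3 (0x7E): sum1=142, sum2=38
Checksum = sum2·256 + sum1 = 38·256 + 142 = 9870 = 0x268E.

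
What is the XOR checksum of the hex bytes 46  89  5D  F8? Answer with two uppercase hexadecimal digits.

XOR the bytes together:
  start with 0x46
  0x46 ⊕ 0x89 = 0xCF
  0xCF ⊕ 0x5D = 0x92
  0x92 ⊕ 0xF8 = 0x6A

6A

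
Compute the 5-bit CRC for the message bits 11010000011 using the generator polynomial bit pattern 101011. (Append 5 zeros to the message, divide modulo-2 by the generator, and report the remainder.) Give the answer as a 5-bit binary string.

Append 5 zeros: 1101000001100000. Divide by 101011 (XOR where the leading bit is 1):
  pos 0: 110100 XOR 101011 = 011111
  pos 1: 111110 XOR 101011 = 010101
  pos 2: 101010 XOR 101011 = 000001
  pos 7: 101100 XOR 101011 = 000111
  pos 10: 111000 XOR 101011 = 010011
Remainder (last 5 bits) = 10011. This is the CRC / FCS.

10011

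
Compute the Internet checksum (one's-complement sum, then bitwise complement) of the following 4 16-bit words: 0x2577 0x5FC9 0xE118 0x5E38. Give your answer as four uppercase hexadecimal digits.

One's-complement addition (fold any carry out of bit 15 back into bit 0):
  0x2577 + 0x5FC9 = 0x08540
  0x8540 + 0xE118 = 0x16658 → wrap carry → 0x6659
  0x6659 + 0x5E38 = 0x0C491
One's-complement sum = 0xC491.
Checksum = ~0xC491 & 0xFFFF = 0x3B6E.

3B6E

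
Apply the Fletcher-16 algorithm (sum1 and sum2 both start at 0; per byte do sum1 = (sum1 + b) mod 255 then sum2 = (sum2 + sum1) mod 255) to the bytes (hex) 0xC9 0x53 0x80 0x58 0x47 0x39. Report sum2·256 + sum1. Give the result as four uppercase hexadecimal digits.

Running sums (mod 255):
  after byte 0 (0xC9): sum1=201, sum2=201
  after byte 1 (0x53): sum1=29, sum2=230
  after byte 2 (0x80): sum1=157, sum2=132
  after byte 3 (0x58): sum1=245, sum2=122
  after byte 4 (0x47): sum1=61, sum2=183
  after byte 5 (0x39): sum1=118, sum2=46
Checksum = sum2·256 + sum1 = 46·256 + 118 = 11894 = 0x2E76.

2E76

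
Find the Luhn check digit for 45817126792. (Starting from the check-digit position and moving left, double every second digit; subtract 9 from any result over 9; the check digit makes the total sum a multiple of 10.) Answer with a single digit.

Partial digits right→left: 2 9 7 6 2 1 7 1 8 5 4
Double every second digit counting from the check-digit position (so the 1st, 3rd, 5th, ... of the partial from the right).
  doubled (with −9 where >9): 4 5 4 5 7 8 → sum 33
  kept as-is: 9 6 1 1 5 → sum 22
Total = 33 + 22 = 55.
Check digit = (10 − (55 mod 10)) mod 10 = 5.

5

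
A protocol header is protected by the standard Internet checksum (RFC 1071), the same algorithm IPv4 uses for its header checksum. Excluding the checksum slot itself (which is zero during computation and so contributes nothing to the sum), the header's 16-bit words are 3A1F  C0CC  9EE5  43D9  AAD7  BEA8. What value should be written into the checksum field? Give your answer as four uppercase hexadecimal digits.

One's-complement addition (fold any carry out of bit 15 back into bit 0):
  0x3A1F + 0xC0CC = 0x0FAEB
  0xFAEB + 0x9EE5 = 0x199D0 → wrap carry → 0x99D1
  0x99D1 + 0x43D9 = 0x0DDAA
  0xDDAA + 0xAAD7 = 0x18881 → wrap carry → 0x8882
  0x8882 + 0xBEA8 = 0x1472A → wrap carry → 0x472B
One's-complement sum = 0x472B.
Checksum = ~0x472B & 0xFFFF = 0xB8D4.

B8D4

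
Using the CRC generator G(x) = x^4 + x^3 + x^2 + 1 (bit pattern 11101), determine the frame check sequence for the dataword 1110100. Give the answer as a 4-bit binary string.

0000

Append 4 zeros: 11101000000. Divide by 11101 (XOR where the leading bit is 1):
  pos 0: 11101 XOR 11101 = 00000
Remainder (last 4 bits) = 0000. This is the CRC / FCS.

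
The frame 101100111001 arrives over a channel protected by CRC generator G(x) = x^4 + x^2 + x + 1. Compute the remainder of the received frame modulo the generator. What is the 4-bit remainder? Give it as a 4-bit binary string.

Modulo-2 division of 101100111001 by 10111:
  pos 0: 10110 XOR 10111 = 00001
  pos 4: 10111 XOR 10111 = 00000
Remainder = 0001 (nonzero — an error is detected).

0001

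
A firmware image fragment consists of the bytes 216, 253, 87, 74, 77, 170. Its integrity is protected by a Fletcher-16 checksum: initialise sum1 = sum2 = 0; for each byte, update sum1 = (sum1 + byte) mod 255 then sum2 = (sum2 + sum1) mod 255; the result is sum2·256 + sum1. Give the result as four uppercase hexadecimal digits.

8C70

Running sums (mod 255):
  after byte 0 (216): sum1=216, sum2=216
  after byte 1 (253): sum1=214, sum2=175
  after byte 2 (87): sum1=46, sum2=221
  after byte 3 (74): sum1=120, sum2=86
  after byte 4 (77): sum1=197, sum2=28
  after byte 5 (170): sum1=112, sum2=140
Checksum = sum2·256 + sum1 = 140·256 + 112 = 35952 = 0x8C70.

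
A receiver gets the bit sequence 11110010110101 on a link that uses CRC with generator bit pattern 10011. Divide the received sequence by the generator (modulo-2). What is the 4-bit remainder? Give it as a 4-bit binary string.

Modulo-2 division of 11110010110101 by 10011:
  pos 0: 11110 XOR 10011 = 01101
  pos 1: 11010 XOR 10011 = 01001
  pos 2: 10011 XOR 10011 = 00000
  pos 8: 11010 XOR 10011 = 01001
  pos 9: 10011 XOR 10011 = 00000
Remainder = 0000 (zero — the frame passes the CRC check).

0000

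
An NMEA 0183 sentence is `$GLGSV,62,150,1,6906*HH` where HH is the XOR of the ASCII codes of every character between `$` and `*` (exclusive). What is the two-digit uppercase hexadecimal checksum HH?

XOR the ASCII codes of the payload characters:
  'G' = 0x47 → acc = 0x47
  'L' = 0x4C → acc = 0x0B
  'G' = 0x47 → acc = 0x4C
  'S' = 0x53 → acc = 0x1F
  'V' = 0x56 → acc = 0x49
  ',' = 0x2C → acc = 0x65
  '6' = 0x36 → acc = 0x53
  '2' = 0x32 → acc = 0x61
  ',' = 0x2C → acc = 0x4D
  '1' = 0x31 → acc = 0x7C
  '5' = 0x35 → acc = 0x49
  '0' = 0x30 → acc = 0x79
  ',' = 0x2C → acc = 0x55
  '1' = 0x31 → acc = 0x64
  ',' = 0x2C → acc = 0x48
  '6' = 0x36 → acc = 0x7E
  '9' = 0x39 → acc = 0x47
  '0' = 0x30 → acc = 0x77
  '6' = 0x36 → acc = 0x41
Checksum = 0x41.

41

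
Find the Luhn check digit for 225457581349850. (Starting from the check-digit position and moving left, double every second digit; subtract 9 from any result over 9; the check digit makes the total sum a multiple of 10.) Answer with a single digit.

8

Partial digits right→left: 0 5 8 9 4 3 1 8 5 7 5 4 5 2 2
Double every second digit counting from the check-digit position (so the 1st, 3rd, 5th, ... of the partial from the right).
  doubled (with −9 where >9): 0 7 8 2 1 1 1 4 → sum 24
  kept as-is: 5 9 3 8 7 4 2 → sum 38
Total = 24 + 38 = 62.
Check digit = (10 − (62 mod 10)) mod 10 = 8.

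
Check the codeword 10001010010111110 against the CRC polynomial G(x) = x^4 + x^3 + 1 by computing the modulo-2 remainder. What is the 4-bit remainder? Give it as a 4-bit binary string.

Modulo-2 division of 10001010010111110 by 11001:
  pos 0: 10001 XOR 11001 = 01000
  pos 1: 10000 XOR 11001 = 01001
  pos 2: 10011 XOR 11001 = 01010
  pos 3: 10100 XOR 11001 = 01101
  pos 4: 11010 XOR 11001 = 00011
  pos 7: 11101 XOR 11001 = 00100
  pos 9: 10011 XOR 11001 = 01010
  pos 10: 10101 XOR 11001 = 01100
  pos 11: 11001 XOR 11001 = 00000
Remainder = 0000 (zero — the frame passes the CRC check).

0000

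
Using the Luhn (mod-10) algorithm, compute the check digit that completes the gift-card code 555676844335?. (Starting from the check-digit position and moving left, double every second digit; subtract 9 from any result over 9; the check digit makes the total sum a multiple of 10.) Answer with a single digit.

6

Partial digits right→left: 5 3 3 4 4 8 6 7 6 5 5 5
Double every second digit counting from the check-digit position (so the 1st, 3rd, 5th, ... of the partial from the right).
  doubled (with −9 where >9): 1 6 8 3 3 1 → sum 22
  kept as-is: 3 4 8 7 5 5 → sum 32
Total = 22 + 32 = 54.
Check digit = (10 − (54 mod 10)) mod 10 = 6.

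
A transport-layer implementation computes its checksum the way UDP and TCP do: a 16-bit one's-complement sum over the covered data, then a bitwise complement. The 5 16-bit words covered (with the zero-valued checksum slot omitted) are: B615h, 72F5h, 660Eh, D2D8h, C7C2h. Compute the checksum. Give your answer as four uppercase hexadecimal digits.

One's-complement addition (fold any carry out of bit 15 back into bit 0):
  0xB615 + 0x72F5 = 0x1290A → wrap carry → 0x290B
  0x290B + 0x660E = 0x08F19
  0x8F19 + 0xD2D8 = 0x161F1 → wrap carry → 0x61F2
  0x61F2 + 0xC7C2 = 0x129B4 → wrap carry → 0x29B5
One's-complement sum = 0x29B5.
Checksum = ~0x29B5 & 0xFFFF = 0xD64A.

D64A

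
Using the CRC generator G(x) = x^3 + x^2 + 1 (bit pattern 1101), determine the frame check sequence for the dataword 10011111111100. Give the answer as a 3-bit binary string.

Append 3 zeros: 10011111111100000. Divide by 1101 (XOR where the leading bit is 1):
  pos 0: 1001 XOR 1101 = 0100
  pos 1: 1001 XOR 1101 = 0100
  pos 2: 1001 XOR 1101 = 0100
  pos 3: 1001 XOR 1101 = 0100
  pos 4: 1001 XOR 1101 = 0100
  pos 5: 1001 XOR 1101 = 0100
  pos 6: 1001 XOR 1101 = 0100
  pos 7: 1001 XOR 1101 = 0100
  pos 8: 1001 XOR 1101 = 0100
  pos 9: 1000 XOR 1101 = 0101
  pos 10: 1010 XOR 1101 = 0111
  pos 11: 1110 XOR 1101 = 0011
  pos 13: 1100 XOR 1101 = 0001
Remainder (last 3 bits) = 001. This is the CRC / FCS.

001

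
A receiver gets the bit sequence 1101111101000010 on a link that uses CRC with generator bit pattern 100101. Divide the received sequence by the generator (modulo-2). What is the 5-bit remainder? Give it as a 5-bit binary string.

00101

Modulo-2 division of 1101111101000010 by 100101:
  pos 0: 110111 XOR 100101 = 010010
  pos 1: 100101 XOR 100101 = 000000
  pos 7: 101000 XOR 100101 = 001101
  pos 9: 110101 XOR 100101 = 010000
  pos 10: 100000 XOR 100101 = 000101
Remainder = 00101 (nonzero — an error is detected).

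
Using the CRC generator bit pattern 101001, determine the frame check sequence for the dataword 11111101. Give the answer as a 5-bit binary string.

00001

Append 5 zeros: 1111110100000. Divide by 101001 (XOR where the leading bit is 1):
  pos 0: 111111 XOR 101001 = 010110
  pos 1: 101100 XOR 101001 = 000101
  pos 4: 101100 XOR 101001 = 000101
  pos 7: 101000 XOR 101001 = 000001
Remainder (last 5 bits) = 00001. This is the CRC / FCS.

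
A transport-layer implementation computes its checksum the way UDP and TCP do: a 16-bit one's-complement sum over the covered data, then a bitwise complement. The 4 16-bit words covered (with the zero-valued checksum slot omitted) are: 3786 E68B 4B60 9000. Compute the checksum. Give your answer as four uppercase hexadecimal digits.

068D

One's-complement addition (fold any carry out of bit 15 back into bit 0):
  0x3786 + 0xE68B = 0x11E11 → wrap carry → 0x1E12
  0x1E12 + 0x4B60 = 0x06972
  0x6972 + 0x9000 = 0x0F972
One's-complement sum = 0xF972.
Checksum = ~0xF972 & 0xFFFF = 0x068D.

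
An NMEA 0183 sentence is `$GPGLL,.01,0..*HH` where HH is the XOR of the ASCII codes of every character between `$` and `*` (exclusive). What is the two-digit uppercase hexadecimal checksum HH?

XOR the ASCII codes of the payload characters:
  'G' = 0x47 → acc = 0x47
  'P' = 0x50 → acc = 0x17
  'G' = 0x47 → acc = 0x50
  'L' = 0x4C → acc = 0x1C
  'L' = 0x4C → acc = 0x50
  ',' = 0x2C → acc = 0x7C
  '.' = 0x2E → acc = 0x52
  '0' = 0x30 → acc = 0x62
  '1' = 0x31 → acc = 0x53
  ',' = 0x2C → acc = 0x7F
  '0' = 0x30 → acc = 0x4F
  '.' = 0x2E → acc = 0x61
  '.' = 0x2E → acc = 0x4F
Checksum = 0x4F.

4F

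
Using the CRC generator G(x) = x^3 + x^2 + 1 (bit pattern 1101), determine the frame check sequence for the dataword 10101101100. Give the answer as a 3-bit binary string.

010

Append 3 zeros: 10101101100000. Divide by 1101 (XOR where the leading bit is 1):
  pos 0: 1010 XOR 1101 = 0111
  pos 1: 1111 XOR 1101 = 0010
  pos 3: 1010 XOR 1101 = 0111
  pos 4: 1111 XOR 1101 = 0010
  pos 6: 1010 XOR 1101 = 0111
  pos 7: 1110 XOR 1101 = 0011
  pos 9: 1100 XOR 1101 = 0001
Remainder (last 3 bits) = 010. This is the CRC / FCS.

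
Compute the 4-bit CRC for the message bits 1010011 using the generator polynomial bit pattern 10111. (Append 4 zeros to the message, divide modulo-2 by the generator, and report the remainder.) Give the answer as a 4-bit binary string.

0011

Append 4 zeros: 10100110000. Divide by 10111 (XOR where the leading bit is 1):
  pos 0: 10100 XOR 10111 = 00011
  pos 3: 11110 XOR 10111 = 01001
  pos 4: 10010 XOR 10111 = 00101
  pos 6: 10100 XOR 10111 = 00011
Remainder (last 4 bits) = 0011. This is the CRC / FCS.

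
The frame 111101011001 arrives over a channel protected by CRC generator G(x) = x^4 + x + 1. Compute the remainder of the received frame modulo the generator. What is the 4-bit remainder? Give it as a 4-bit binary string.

Modulo-2 division of 111101011001 by 10011:
  pos 0: 11110 XOR 10011 = 01101
  pos 1: 11011 XOR 10011 = 01000
  pos 2: 10000 XOR 10011 = 00011
  pos 5: 11110 XOR 10011 = 01101
  pos 6: 11010 XOR 10011 = 01001
  pos 7: 10011 XOR 10011 = 00000
Remainder = 0000 (zero — the frame passes the CRC check).

0000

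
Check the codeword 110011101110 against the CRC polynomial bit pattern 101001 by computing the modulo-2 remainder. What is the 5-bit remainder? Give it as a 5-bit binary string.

Modulo-2 division of 110011101110 by 101001:
  pos 0: 110011 XOR 101001 = 011010
  pos 1: 110101 XOR 101001 = 011100
  pos 2: 111000 XOR 101001 = 010001
  pos 3: 100011 XOR 101001 = 001010
  pos 5: 101011 XOR 101001 = 000010
Remainder = 00100 (nonzero — an error is detected).

00100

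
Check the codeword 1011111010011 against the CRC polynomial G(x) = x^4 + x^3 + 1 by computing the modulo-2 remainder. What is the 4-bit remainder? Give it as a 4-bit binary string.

Modulo-2 division of 1011111010011 by 11001:
  pos 0: 10111 XOR 11001 = 01110
  pos 1: 11101 XOR 11001 = 00100
  pos 3: 10010 XOR 11001 = 01011
  pos 4: 10111 XOR 11001 = 01110
  pos 5: 11100 XOR 11001 = 00101
  pos 7: 10101 XOR 11001 = 01100
  pos 8: 11001 XOR 11001 = 00000
Remainder = 0000 (zero — the frame passes the CRC check).

0000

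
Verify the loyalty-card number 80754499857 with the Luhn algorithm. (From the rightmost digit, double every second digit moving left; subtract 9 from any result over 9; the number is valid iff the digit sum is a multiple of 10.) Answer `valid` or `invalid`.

invalid

From the right, keep odd positions and double even positions (subtract 9 from any doubled value over 9):
  doubled (positions 2,4,...): 1 9 8 1 0 → sum 19
  kept (positions 1,3,...): 7 8 9 4 7 8 → sum 43
Total = 62.
62 mod 10 = 2, so the number is invalid.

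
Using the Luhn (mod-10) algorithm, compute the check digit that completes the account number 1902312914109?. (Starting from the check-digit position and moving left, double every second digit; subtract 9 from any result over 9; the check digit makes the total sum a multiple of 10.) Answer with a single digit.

Partial digits right→left: 9 0 1 4 1 9 2 1 3 2 0 9 1
Double every second digit counting from the check-digit position (so the 1st, 3rd, 5th, ... of the partial from the right).
  doubled (with −9 where >9): 9 2 2 4 6 0 2 → sum 25
  kept as-is: 0 4 9 1 2 9 → sum 25
Total = 25 + 25 = 50.
Check digit = (10 − (50 mod 10)) mod 10 = 0.

0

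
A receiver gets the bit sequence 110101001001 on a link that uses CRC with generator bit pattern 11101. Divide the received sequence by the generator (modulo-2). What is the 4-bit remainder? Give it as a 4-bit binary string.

Modulo-2 division of 110101001001 by 11101:
  pos 0: 11010 XOR 11101 = 00111
  pos 2: 11110 XOR 11101 = 00011
  pos 5: 11010 XOR 11101 = 00111
  pos 7: 11101 XOR 11101 = 00000
Remainder = 0000 (zero — the frame passes the CRC check).

0000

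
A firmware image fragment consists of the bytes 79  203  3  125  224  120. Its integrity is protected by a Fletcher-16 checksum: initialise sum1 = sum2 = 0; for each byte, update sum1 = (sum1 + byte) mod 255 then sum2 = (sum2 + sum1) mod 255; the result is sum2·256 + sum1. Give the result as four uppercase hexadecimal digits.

95F4

Running sums (mod 255):
  after byte 0 (79): sum1=79, sum2=79
  after byte 1 (203): sum1=27, sum2=106
  after byte 2 (3): sum1=30, sum2=136
  after byte 3 (125): sum1=155, sum2=36
  after byte 4 (224): sum1=124, sum2=160
  after byte 5 (120): sum1=244, sum2=149
Checksum = sum2·256 + sum1 = 149·256 + 244 = 38388 = 0x95F4.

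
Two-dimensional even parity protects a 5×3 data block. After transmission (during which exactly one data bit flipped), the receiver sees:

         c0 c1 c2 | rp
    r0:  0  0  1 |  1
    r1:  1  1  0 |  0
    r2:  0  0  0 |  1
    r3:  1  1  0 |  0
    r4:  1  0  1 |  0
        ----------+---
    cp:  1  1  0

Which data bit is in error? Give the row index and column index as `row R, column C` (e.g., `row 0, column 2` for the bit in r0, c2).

Recompute each row's even parity and compare to rp:
  r0: data parity 1, sent rp 1 → ok
  r1: data parity 0, sent rp 0 → ok
  r2: data parity 0, sent rp 1 → mismatch
  r3: data parity 0, sent rp 0 → ok
  r4: data parity 0, sent rp 0 → ok
Recompute each column's even parity and compare to cp:
  c0: data parity 1, sent cp 1 → ok
  c1: data parity 0, sent cp 1 → mismatch
  c2: data parity 0, sent cp 0 → ok
Exactly one row (r2) and one column (c1) fail → the flipped bit is at their intersection.

row 2, column 1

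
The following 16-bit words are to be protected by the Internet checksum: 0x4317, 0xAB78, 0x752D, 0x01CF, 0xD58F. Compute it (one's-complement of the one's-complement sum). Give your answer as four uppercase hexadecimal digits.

C4E3

One's-complement addition (fold any carry out of bit 15 back into bit 0):
  0x4317 + 0xAB78 = 0x0EE8F
  0xEE8F + 0x752D = 0x163BC → wrap carry → 0x63BD
  0x63BD + 0x01CF = 0x0658C
  0x658C + 0xD58F = 0x13B1B → wrap carry → 0x3B1C
One's-complement sum = 0x3B1C.
Checksum = ~0x3B1C & 0xFFFF = 0xC4E3.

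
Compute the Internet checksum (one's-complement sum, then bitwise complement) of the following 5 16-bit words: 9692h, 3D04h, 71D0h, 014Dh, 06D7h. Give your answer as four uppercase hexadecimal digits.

One's-complement addition (fold any carry out of bit 15 back into bit 0):
  0x9692 + 0x3D04 = 0x0D396
  0xD396 + 0x71D0 = 0x14566 → wrap carry → 0x4567
  0x4567 + 0x014D = 0x046B4
  0x46B4 + 0x06D7 = 0x04D8B
One's-complement sum = 0x4D8B.
Checksum = ~0x4D8B & 0xFFFF = 0xB274.

B274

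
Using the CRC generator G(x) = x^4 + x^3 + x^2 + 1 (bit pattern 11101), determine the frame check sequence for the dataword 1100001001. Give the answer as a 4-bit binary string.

0101

Append 4 zeros: 11000010010000. Divide by 11101 (XOR where the leading bit is 1):
  pos 0: 11000 XOR 11101 = 00101
  pos 2: 10101 XOR 11101 = 01000
  pos 3: 10000 XOR 11101 = 01101
  pos 4: 11010 XOR 11101 = 00111
  pos 6: 11110 XOR 11101 = 00011
  pos 9: 11000 XOR 11101 = 00101
Remainder (last 4 bits) = 0101. This is the CRC / FCS.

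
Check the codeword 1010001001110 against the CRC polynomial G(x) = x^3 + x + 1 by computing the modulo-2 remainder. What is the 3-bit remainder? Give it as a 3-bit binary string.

100

Modulo-2 division of 1010001001110 by 1011:
  pos 0: 1010 XOR 1011 = 0001
  pos 3: 1001 XOR 1011 = 0010
  pos 5: 1000 XOR 1011 = 0011
  pos 7: 1111 XOR 1011 = 0100
  pos 8: 1001 XOR 1011 = 0010
Remainder = 100 (nonzero — an error is detected).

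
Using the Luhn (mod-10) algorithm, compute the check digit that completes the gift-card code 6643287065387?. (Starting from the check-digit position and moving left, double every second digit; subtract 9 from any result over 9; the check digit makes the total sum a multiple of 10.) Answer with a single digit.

Partial digits right→left: 7 8 3 5 6 0 7 8 2 3 4 6 6
Double every second digit counting from the check-digit position (so the 1st, 3rd, 5th, ... of the partial from the right).
  doubled (with −9 where >9): 5 6 3 5 4 8 3 → sum 34
  kept as-is: 8 5 0 8 3 6 → sum 30
Total = 34 + 30 = 64.
Check digit = (10 − (64 mod 10)) mod 10 = 6.

6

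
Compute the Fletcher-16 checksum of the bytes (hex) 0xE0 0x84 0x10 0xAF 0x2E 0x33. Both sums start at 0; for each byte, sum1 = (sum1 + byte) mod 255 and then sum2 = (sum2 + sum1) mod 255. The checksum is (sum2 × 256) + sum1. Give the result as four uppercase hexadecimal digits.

BA86

Running sums (mod 255):
  after byte 0 (0xE0): sum1=224, sum2=224
  after byte 1 (0x84): sum1=101, sum2=70
  after byte 2 (0x10): sum1=117, sum2=187
  after byte 3 (0xAF): sum1=37, sum2=224
  after byte 4 (0x2E): sum1=83, sum2=52
  after byte 5 (0x33): sum1=134, sum2=186
Checksum = sum2·256 + sum1 = 186·256 + 134 = 47750 = 0xBA86.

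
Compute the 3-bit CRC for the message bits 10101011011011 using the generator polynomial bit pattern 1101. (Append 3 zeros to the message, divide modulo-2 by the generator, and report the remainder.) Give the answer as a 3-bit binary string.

010

Append 3 zeros: 10101011011011000. Divide by 1101 (XOR where the leading bit is 1):
  pos 0: 1010 XOR 1101 = 0111
  pos 1: 1111 XOR 1101 = 0010
  pos 3: 1001 XOR 1101 = 0100
  pos 4: 1001 XOR 1101 = 0100
  pos 5: 1000 XOR 1101 = 0101
  pos 6: 1011 XOR 1101 = 0110
  pos 7: 1101 XOR 1101 = 0000
  pos 12: 1100 XOR 1101 = 0001
Remainder (last 3 bits) = 010. This is the CRC / FCS.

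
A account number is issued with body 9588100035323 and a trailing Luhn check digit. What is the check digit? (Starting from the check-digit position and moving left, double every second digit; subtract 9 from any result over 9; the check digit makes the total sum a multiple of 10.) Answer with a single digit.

4

Partial digits right→left: 3 2 3 5 3 0 0 0 1 8 8 5 9
Double every second digit counting from the check-digit position (so the 1st, 3rd, 5th, ... of the partial from the right).
  doubled (with −9 where >9): 6 6 6 0 2 7 9 → sum 36
  kept as-is: 2 5 0 0 8 5 → sum 20
Total = 36 + 20 = 56.
Check digit = (10 − (56 mod 10)) mod 10 = 4.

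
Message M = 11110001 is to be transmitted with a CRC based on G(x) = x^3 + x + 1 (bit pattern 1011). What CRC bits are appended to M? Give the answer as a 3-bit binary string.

Append 3 zeros: 11110001000. Divide by 1011 (XOR where the leading bit is 1):
  pos 0: 1111 XOR 1011 = 0100
  pos 1: 1000 XOR 1011 = 0011
  pos 3: 1100 XOR 1011 = 0111
  pos 4: 1111 XOR 1011 = 0100
  pos 5: 1000 XOR 1011 = 0011
  pos 7: 1100 XOR 1011 = 0111
Remainder (last 3 bits) = 111. This is the CRC / FCS.

111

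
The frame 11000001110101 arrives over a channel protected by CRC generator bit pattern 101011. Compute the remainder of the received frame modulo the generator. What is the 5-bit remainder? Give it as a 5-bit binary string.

01101

Modulo-2 division of 11000001110101 by 101011:
  pos 0: 110000 XOR 101011 = 011011
  pos 1: 110110 XOR 101011 = 011101
  pos 2: 111011 XOR 101011 = 010000
  pos 3: 100001 XOR 101011 = 001010
  pos 5: 101010 XOR 101011 = 000001
Remainder = 01101 (nonzero — an error is detected).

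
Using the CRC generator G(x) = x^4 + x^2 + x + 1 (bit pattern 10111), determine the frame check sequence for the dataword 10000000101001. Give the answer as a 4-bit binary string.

Append 4 zeros: 100000001010010000. Divide by 10111 (XOR where the leading bit is 1):
  pos 0: 10000 XOR 10111 = 00111
  pos 2: 11100 XOR 10111 = 01011
  pos 3: 10110 XOR 10111 = 00001
  pos 7: 11010 XOR 10111 = 01101
  pos 8: 11010 XOR 10111 = 01101
  pos 9: 11011 XOR 10111 = 01100
  pos 10: 11000 XOR 10111 = 01111
  pos 11: 11110 XOR 10111 = 01001
  pos 12: 10010 XOR 10111 = 00101
Remainder (last 4 bits) = 1010. This is the CRC / FCS.

1010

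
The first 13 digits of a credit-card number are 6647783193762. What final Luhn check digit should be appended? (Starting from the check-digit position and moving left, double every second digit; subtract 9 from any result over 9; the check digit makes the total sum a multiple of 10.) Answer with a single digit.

9

Partial digits right→left: 2 6 7 3 9 1 3 8 7 7 4 6 6
Double every second digit counting from the check-digit position (so the 1st, 3rd, 5th, ... of the partial from the right).
  doubled (with −9 where >9): 4 5 9 6 5 8 3 → sum 40
  kept as-is: 6 3 1 8 7 6 → sum 31
Total = 40 + 31 = 71.
Check digit = (10 − (71 mod 10)) mod 10 = 9.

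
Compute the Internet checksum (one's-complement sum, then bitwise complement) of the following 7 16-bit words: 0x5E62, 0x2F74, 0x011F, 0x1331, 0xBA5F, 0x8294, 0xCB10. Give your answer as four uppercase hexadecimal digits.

One's-complement addition (fold any carry out of bit 15 back into bit 0):
  0x5E62 + 0x2F74 = 0x08DD6
  0x8DD6 + 0x011F = 0x08EF5
  0x8EF5 + 0x1331 = 0x0A226
  0xA226 + 0xBA5F = 0x15C85 → wrap carry → 0x5C86
  0x5C86 + 0x8294 = 0x0DF1A
  0xDF1A + 0xCB10 = 0x1AA2A → wrap carry → 0xAA2B
One's-complement sum = 0xAA2B.
Checksum = ~0xAA2B & 0xFFFF = 0x55D4.

55D4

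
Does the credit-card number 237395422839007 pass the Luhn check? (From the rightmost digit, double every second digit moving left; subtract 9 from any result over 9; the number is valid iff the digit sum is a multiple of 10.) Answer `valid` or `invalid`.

From the right, keep odd positions and double even positions (subtract 9 from any doubled value over 9):
  doubled (positions 2,4,...): 0 9 7 4 1 6 6 → sum 33
  kept (positions 1,3,...): 7 0 3 2 4 9 7 2 → sum 34
Total = 67.
67 mod 10 = 7, so the number is invalid.

invalid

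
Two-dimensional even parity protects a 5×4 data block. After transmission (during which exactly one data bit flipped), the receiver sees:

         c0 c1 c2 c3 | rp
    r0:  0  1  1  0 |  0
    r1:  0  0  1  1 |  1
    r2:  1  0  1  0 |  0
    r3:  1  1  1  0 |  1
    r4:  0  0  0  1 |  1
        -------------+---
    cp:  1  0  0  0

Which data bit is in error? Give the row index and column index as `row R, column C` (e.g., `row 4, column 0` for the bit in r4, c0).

row 1, column 0

Recompute each row's even parity and compare to rp:
  r0: data parity 0, sent rp 0 → ok
  r1: data parity 0, sent rp 1 → mismatch
  r2: data parity 0, sent rp 0 → ok
  r3: data parity 1, sent rp 1 → ok
  r4: data parity 1, sent rp 1 → ok
Recompute each column's even parity and compare to cp:
  c0: data parity 0, sent cp 1 → mismatch
  c1: data parity 0, sent cp 0 → ok
  c2: data parity 0, sent cp 0 → ok
  c3: data parity 0, sent cp 0 → ok
Exactly one row (r1) and one column (c0) fail → the flipped bit is at their intersection.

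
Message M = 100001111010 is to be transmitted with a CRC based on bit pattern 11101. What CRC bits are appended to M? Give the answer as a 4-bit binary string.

1010

Append 4 zeros: 1000011110100000. Divide by 11101 (XOR where the leading bit is 1):
  pos 0: 10000 XOR 11101 = 01101
  pos 1: 11011 XOR 11101 = 00110
  pos 3: 11011 XOR 11101 = 00110
  pos 5: 11010 XOR 11101 = 00111
  pos 7: 11110 XOR 11101 = 00011
  pos 10: 11000 XOR 11101 = 00101
Remainder (last 4 bits) = 1010. This is the CRC / FCS.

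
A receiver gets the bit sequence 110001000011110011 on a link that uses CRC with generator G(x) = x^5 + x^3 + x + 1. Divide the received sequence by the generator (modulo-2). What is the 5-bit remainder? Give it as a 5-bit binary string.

Modulo-2 division of 110001000011110011 by 101011:
  pos 0: 110001 XOR 101011 = 011010
  pos 1: 110100 XOR 101011 = 011111
  pos 2: 111110 XOR 101011 = 010101
  pos 3: 101010 XOR 101011 = 000001
  pos 8: 101111 XOR 101011 = 000100
  pos 11: 100001 XOR 101011 = 001010
Remainder = 10101 (nonzero — an error is detected).

10101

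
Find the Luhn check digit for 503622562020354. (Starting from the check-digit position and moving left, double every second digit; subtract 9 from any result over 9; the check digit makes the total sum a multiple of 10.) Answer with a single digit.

Partial digits right→left: 4 5 3 0 2 0 2 6 5 2 2 6 3 0 5
Double every second digit counting from the check-digit position (so the 1st, 3rd, 5th, ... of the partial from the right).
  doubled (with −9 where >9): 8 6 4 4 1 4 6 1 → sum 34
  kept as-is: 5 0 0 6 2 6 0 → sum 19
Total = 34 + 19 = 53.
Check digit = (10 − (53 mod 10)) mod 10 = 7.

7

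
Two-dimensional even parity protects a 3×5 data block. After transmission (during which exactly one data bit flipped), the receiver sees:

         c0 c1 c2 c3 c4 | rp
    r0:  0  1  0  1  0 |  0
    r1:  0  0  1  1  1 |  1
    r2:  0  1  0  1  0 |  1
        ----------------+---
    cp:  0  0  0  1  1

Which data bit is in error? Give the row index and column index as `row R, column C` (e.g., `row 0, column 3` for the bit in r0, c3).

row 2, column 2

Recompute each row's even parity and compare to rp:
  r0: data parity 0, sent rp 0 → ok
  r1: data parity 1, sent rp 1 → ok
  r2: data parity 0, sent rp 1 → mismatch
Recompute each column's even parity and compare to cp:
  c0: data parity 0, sent cp 0 → ok
  c1: data parity 0, sent cp 0 → ok
  c2: data parity 1, sent cp 0 → mismatch
  c3: data parity 1, sent cp 1 → ok
  c4: data parity 1, sent cp 1 → ok
Exactly one row (r2) and one column (c2) fail → the flipped bit is at their intersection.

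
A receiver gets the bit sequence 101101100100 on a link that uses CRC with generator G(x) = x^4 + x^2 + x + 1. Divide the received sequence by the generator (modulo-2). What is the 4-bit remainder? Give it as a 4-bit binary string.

0000

Modulo-2 division of 101101100100 by 10111:
  pos 0: 10110 XOR 10111 = 00001
  pos 4: 11100 XOR 10111 = 01011
  pos 5: 10111 XOR 10111 = 00000
Remainder = 0000 (zero — the frame passes the CRC check).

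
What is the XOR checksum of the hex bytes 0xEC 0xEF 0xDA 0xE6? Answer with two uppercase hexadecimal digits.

3F

XOR the bytes together:
  start with 0xEC
  0xEC ⊕ 0xEF = 0x03
  0x03 ⊕ 0xDA = 0xD9
  0xD9 ⊕ 0xE6 = 0x3F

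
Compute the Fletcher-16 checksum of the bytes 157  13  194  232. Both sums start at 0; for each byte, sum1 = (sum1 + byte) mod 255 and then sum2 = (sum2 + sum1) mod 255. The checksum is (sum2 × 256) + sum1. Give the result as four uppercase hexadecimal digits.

0C56

Running sums (mod 255):
  after byte 0 (157): sum1=157, sum2=157
  after byte 1 (13): sum1=170, sum2=72
  after byte 2 (194): sum1=109, sum2=181
  after byte 3 (232): sum1=86, sum2=12
Checksum = sum2·256 + sum1 = 12·256 + 86 = 3158 = 0x0C56.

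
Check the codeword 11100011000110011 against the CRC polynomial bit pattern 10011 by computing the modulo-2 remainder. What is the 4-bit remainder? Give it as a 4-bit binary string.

0001

Modulo-2 division of 11100011000110011 by 10011:
  pos 0: 11100 XOR 10011 = 01111
  pos 1: 11110 XOR 10011 = 01101
  pos 2: 11011 XOR 10011 = 01000
  pos 3: 10001 XOR 10011 = 00010
  pos 6: 10000 XOR 10011 = 00011
  pos 9: 11110 XOR 10011 = 01101
  pos 10: 11010 XOR 10011 = 01001
  pos 11: 10011 XOR 10011 = 00000
Remainder = 0001 (nonzero — an error is detected).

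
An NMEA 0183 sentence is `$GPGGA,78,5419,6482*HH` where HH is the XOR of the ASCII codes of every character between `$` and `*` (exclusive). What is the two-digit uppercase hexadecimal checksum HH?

XOR the ASCII codes of the payload characters:
  'G' = 0x47 → acc = 0x47
  'P' = 0x50 → acc = 0x17
  'G' = 0x47 → acc = 0x50
  'G' = 0x47 → acc = 0x17
  'A' = 0x41 → acc = 0x56
  ',' = 0x2C → acc = 0x7A
  '7' = 0x37 → acc = 0x4D
  '8' = 0x38 → acc = 0x75
  ',' = 0x2C → acc = 0x59
  '5' = 0x35 → acc = 0x6C
  '4' = 0x34 → acc = 0x58
  '1' = 0x31 → acc = 0x69
  '9' = 0x39 → acc = 0x50
  ',' = 0x2C → acc = 0x7C
  '6' = 0x36 → acc = 0x4A
  '4' = 0x34 → acc = 0x7E
  '8' = 0x38 → acc = 0x46
  '2' = 0x32 → acc = 0x74
Checksum = 0x74.

74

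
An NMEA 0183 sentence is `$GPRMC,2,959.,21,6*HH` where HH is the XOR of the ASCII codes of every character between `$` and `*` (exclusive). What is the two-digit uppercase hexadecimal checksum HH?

XOR the ASCII codes of the payload characters:
  'G' = 0x47 → acc = 0x47
  'P' = 0x50 → acc = 0x17
  'R' = 0x52 → acc = 0x45
  'M' = 0x4D → acc = 0x08
  'C' = 0x43 → acc = 0x4B
  ',' = 0x2C → acc = 0x67
  '2' = 0x32 → acc = 0x55
  ',' = 0x2C → acc = 0x79
  '9' = 0x39 → acc = 0x40
  '5' = 0x35 → acc = 0x75
  '9' = 0x39 → acc = 0x4C
  '.' = 0x2E → acc = 0x62
  ',' = 0x2C → acc = 0x4E
  '2' = 0x32 → acc = 0x7C
  '1' = 0x31 → acc = 0x4D
  ',' = 0x2C → acc = 0x61
  '6' = 0x36 → acc = 0x57
Checksum = 0x57.

57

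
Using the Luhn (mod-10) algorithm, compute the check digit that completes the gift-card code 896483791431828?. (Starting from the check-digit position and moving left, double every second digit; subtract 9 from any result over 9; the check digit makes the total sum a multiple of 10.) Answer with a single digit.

4

Partial digits right→left: 8 2 8 1 3 4 1 9 7 3 8 4 6 9 8
Double every second digit counting from the check-digit position (so the 1st, 3rd, 5th, ... of the partial from the right).
  doubled (with −9 where >9): 7 7 6 2 5 7 3 7 → sum 44
  kept as-is: 2 1 4 9 3 4 9 → sum 32
Total = 44 + 32 = 76.
Check digit = (10 − (76 mod 10)) mod 10 = 4.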